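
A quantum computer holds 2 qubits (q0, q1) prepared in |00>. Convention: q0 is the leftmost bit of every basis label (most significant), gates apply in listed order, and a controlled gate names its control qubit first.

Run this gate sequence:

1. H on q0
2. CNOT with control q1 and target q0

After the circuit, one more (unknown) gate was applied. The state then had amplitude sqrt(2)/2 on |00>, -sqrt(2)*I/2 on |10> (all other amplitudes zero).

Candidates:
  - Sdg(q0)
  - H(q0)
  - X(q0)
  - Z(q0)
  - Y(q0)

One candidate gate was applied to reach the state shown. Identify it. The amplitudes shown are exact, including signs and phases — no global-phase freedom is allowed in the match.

It was Sdg(q0) that produced the state shown.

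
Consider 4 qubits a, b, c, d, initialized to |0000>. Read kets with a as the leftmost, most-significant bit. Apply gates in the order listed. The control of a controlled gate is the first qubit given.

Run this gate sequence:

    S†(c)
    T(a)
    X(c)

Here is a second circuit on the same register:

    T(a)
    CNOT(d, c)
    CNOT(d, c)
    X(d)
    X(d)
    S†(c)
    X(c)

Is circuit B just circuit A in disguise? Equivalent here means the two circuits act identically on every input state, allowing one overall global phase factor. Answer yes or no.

Yes: on every input state the two circuits agree up to one overall phase factor.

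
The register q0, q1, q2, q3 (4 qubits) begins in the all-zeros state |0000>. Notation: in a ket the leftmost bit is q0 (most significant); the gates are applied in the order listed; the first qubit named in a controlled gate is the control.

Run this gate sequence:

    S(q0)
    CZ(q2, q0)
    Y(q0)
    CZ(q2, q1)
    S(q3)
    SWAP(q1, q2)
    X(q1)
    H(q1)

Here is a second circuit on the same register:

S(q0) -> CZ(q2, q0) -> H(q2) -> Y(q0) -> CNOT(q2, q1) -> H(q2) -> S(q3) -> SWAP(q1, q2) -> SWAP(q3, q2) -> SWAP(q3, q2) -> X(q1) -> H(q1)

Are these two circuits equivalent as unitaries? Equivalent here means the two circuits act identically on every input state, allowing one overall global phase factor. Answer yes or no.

No, they are not equivalent — no single phase factor reconciles the two unitaries.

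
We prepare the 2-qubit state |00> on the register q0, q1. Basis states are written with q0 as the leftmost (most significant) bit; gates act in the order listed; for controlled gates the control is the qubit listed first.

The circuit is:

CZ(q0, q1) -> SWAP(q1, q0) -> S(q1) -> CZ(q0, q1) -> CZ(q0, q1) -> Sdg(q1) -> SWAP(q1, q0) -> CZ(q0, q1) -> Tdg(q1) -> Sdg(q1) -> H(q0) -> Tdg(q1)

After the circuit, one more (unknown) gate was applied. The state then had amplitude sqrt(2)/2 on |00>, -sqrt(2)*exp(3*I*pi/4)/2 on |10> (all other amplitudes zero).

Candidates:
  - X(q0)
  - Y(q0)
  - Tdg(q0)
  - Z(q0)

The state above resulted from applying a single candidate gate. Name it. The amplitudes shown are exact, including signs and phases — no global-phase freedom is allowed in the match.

The unique candidate consistent with the amplitudes is Tdg(q0).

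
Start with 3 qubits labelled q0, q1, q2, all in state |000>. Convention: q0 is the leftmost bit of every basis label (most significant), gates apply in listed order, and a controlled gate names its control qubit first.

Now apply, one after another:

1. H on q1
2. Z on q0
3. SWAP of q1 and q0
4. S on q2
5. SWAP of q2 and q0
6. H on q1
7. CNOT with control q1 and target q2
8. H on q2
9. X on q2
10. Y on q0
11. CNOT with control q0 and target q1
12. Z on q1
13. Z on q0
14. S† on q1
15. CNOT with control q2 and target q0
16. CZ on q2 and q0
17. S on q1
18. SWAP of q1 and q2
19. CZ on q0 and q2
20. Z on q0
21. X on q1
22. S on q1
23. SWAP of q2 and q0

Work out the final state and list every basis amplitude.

The final amplitudes are -sqrt(2)*I/2 on |000>, sqrt(2)*I/2 on |100>, and 0 on every other basis state.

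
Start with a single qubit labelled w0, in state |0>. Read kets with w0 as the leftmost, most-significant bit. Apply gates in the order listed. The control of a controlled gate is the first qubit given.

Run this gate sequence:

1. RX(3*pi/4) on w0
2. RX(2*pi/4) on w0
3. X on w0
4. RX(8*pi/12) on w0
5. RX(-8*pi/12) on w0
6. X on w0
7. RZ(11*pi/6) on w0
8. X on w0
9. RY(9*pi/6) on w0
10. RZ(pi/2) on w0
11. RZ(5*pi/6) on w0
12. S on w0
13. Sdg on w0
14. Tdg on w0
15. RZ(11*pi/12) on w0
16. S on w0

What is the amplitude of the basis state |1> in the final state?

The amplitude on |1> is sqrt(sqrt(2)/4 + 1/2)*exp(-5*I*pi/24)/2 - sqrt(1/2 - sqrt(2)/4)*exp(11*I*pi/24)/2 + sqrt(1/2 - sqrt(2)/4)*exp(-5*I*pi/24)/2 + sqrt(sqrt(2)/4 + 1/2)*exp(11*I*pi/24)/2.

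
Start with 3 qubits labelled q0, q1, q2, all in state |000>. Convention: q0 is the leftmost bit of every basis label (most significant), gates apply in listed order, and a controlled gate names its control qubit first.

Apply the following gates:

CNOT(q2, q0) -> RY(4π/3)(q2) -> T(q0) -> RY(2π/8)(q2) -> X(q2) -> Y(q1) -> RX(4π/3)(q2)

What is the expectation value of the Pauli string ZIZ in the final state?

The observable ZIZ averages to -sqrt(2)/8 + sqrt(6)/8.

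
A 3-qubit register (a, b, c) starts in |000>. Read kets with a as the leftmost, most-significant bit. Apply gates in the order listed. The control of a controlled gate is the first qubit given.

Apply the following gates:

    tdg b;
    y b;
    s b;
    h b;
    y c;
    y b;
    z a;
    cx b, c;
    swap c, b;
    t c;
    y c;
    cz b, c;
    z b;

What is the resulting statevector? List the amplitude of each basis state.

The resulting statevector has amplitude -sqrt(2)*exp(3*I*pi/4)/2 on |000>, sqrt(2)*I/2 on |011>, and 0 on every other basis state.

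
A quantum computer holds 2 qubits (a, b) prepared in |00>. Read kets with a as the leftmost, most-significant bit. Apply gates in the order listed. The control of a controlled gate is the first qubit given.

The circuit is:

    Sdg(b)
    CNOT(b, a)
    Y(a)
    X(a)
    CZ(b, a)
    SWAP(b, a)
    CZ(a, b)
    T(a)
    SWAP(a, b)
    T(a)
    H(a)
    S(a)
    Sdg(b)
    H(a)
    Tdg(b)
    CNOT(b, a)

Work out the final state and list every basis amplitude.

The final amplitudes are -1/2 + I/2 on |00>, 0 on |01>, 1/2 + I/2 on |10>, 0 on |11>.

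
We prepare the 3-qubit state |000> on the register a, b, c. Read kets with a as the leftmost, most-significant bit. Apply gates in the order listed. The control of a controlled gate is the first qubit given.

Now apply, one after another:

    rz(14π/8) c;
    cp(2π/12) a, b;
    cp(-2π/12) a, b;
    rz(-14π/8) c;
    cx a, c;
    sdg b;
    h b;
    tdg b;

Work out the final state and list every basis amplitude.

After the circuit, the state carries amplitude sqrt(2)/2 on |000>, -sqrt(2)*exp(3*I*pi/4)/2 on |010>, and 0 on every other basis state. Key observation: steps 1-4 multiply out to the identity, so the circuit reduces to the remaining gates.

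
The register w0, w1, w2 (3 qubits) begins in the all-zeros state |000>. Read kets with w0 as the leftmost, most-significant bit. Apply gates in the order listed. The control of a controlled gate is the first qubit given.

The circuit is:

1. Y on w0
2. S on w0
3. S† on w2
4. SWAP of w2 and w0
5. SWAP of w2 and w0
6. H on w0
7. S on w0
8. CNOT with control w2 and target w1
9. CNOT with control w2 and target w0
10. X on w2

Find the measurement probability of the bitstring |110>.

The probability of measuring |110> is 0.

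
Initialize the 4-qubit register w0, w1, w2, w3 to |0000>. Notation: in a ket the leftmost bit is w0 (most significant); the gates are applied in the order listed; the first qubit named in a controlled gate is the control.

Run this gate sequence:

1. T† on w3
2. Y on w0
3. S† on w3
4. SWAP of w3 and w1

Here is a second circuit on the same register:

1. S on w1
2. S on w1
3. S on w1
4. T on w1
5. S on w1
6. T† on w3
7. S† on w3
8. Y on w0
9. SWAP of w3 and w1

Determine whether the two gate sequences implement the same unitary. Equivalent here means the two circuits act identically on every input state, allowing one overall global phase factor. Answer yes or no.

No, they are not equivalent — no single phase factor reconciles the two unitaries.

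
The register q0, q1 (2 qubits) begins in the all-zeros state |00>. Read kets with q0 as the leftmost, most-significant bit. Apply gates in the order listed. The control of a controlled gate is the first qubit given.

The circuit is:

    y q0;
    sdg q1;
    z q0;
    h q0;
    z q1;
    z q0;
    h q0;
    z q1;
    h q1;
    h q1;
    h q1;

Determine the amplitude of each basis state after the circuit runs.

The resulting statevector has amplitude -sqrt(2)*I/2 on |00>, -sqrt(2)*I/2 on |01>, 0 on |10>, 0 on |11>.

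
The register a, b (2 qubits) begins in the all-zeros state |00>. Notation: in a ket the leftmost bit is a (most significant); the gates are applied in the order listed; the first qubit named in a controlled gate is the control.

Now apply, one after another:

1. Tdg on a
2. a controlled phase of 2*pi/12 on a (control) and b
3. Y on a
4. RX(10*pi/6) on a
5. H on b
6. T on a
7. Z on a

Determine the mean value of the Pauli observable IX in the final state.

In the final state, IX has expectation 1.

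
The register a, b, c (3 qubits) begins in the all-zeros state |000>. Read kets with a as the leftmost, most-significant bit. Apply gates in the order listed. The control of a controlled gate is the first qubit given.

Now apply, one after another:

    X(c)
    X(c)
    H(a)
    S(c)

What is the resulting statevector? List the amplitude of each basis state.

The resulting statevector has amplitude sqrt(2)/2 on |000>, sqrt(2)/2 on |100>, and 0 on every other basis state. Key observation: gates 1-2 undo each other exactly, leaving only the rest of the circuit to track.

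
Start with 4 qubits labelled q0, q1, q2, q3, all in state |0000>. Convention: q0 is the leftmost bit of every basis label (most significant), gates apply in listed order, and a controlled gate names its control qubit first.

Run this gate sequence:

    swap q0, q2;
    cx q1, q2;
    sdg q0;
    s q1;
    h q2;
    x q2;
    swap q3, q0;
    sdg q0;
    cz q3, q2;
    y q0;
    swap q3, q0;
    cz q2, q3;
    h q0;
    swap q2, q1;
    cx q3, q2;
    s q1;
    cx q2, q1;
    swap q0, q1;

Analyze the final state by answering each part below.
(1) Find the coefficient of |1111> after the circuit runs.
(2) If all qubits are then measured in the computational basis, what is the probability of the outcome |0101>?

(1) The amplitude on |1111> is I/2.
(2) The probability of measuring |0101> is 0.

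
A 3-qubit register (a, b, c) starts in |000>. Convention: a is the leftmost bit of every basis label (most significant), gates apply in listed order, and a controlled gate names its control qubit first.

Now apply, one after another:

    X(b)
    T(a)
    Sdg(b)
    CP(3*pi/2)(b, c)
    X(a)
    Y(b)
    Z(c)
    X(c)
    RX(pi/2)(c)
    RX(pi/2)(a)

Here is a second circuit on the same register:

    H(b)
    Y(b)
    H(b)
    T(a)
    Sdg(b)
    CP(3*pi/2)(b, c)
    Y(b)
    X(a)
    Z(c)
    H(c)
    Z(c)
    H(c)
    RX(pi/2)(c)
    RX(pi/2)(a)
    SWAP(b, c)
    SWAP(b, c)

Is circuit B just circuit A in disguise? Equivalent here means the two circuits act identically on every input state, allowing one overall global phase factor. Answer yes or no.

No: there is an input state on which the two circuits produce genuinely different outputs (not merely differing by a phase).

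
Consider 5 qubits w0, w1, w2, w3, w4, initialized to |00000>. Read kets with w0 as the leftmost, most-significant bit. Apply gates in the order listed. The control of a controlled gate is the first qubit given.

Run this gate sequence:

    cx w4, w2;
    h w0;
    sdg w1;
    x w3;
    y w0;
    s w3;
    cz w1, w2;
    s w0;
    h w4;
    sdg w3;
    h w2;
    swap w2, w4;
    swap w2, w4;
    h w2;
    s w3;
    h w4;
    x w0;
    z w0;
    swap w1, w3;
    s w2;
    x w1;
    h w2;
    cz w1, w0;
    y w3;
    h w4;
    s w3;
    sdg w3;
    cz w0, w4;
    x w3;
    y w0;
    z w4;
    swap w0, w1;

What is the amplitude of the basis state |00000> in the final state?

The amplitude on |00000> is -sqrt(2)/4. Key observation: steps 9-16 multiply out to the identity, so the circuit reduces to the remaining gates.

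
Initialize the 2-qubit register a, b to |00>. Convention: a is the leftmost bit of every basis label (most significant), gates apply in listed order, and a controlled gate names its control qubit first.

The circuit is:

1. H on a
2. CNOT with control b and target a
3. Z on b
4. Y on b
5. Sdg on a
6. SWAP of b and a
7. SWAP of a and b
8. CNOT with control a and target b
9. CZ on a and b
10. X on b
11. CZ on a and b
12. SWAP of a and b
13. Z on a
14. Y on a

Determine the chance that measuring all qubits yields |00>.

The probability of measuring |00> is 0.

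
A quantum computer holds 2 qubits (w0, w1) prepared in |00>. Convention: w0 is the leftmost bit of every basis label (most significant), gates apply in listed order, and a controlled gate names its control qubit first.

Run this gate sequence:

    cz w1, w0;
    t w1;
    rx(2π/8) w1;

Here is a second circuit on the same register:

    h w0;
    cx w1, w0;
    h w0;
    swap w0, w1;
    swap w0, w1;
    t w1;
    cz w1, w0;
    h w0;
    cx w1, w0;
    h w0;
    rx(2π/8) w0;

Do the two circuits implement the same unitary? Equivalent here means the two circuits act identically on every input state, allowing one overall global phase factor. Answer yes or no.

No: there is an input state on which the two circuits produce genuinely different outputs (not merely differing by a phase).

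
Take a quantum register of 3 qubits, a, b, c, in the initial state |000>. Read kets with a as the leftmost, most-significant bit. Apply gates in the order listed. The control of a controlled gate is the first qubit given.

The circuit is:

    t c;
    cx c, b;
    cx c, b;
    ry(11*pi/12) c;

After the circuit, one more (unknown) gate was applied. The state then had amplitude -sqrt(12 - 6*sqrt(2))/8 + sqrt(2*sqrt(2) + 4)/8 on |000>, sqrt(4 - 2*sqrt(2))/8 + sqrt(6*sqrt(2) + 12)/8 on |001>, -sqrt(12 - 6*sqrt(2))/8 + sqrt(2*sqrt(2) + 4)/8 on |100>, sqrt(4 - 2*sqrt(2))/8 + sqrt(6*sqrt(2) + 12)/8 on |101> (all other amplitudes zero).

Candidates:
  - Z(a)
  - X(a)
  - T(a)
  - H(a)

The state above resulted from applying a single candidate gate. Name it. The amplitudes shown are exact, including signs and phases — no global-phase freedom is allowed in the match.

The unique candidate consistent with the amplitudes is H(a).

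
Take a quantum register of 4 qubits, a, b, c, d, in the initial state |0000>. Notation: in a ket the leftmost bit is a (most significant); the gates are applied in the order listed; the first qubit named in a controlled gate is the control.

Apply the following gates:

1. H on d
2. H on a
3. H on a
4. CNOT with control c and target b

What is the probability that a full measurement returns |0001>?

Outcome |0001> occurs with probability 1/2. Key observation: the block from step 2 through step 3 cancels to the identity and can be dropped.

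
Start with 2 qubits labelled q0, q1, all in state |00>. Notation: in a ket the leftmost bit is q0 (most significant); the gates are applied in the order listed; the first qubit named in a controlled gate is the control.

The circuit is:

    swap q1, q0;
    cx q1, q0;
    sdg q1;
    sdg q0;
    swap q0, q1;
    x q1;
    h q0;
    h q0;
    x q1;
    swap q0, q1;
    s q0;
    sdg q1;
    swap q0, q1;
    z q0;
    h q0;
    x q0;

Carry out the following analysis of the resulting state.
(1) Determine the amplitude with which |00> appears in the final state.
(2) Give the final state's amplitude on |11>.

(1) The amplitude on |00> is sqrt(2)/2. Key observation: steps 4-11 multiply out to the identity, so the circuit reduces to the remaining gates.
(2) |11> carries amplitude 0 in the final state.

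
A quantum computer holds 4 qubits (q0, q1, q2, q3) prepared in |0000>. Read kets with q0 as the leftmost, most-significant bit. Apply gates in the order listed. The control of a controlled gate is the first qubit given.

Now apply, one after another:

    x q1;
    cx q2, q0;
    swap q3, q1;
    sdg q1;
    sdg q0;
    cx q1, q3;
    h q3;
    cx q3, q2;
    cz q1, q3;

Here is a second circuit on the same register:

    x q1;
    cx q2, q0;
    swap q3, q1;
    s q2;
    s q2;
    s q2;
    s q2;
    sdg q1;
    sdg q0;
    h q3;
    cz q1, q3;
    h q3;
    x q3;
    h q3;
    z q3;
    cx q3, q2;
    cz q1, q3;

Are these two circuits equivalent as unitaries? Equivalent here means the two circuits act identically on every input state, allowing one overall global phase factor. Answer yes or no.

Yes: on every input state the two circuits agree up to one overall phase factor.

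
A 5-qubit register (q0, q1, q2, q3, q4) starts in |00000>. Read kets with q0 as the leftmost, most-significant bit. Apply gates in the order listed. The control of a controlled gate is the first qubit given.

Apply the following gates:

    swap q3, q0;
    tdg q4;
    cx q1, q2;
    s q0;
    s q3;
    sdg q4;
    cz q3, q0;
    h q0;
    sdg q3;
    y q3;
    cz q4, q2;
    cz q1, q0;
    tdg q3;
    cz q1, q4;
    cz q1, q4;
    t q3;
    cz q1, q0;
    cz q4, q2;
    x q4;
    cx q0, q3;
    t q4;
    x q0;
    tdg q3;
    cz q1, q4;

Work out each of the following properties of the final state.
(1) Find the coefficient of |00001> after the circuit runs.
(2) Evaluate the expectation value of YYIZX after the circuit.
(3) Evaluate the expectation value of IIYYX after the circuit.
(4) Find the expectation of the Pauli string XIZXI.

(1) The amplitude on |00001> is sqrt(2)*exp(3*I*pi/4)/2. Key observation: the block from step 11 through step 18 cancels to the identity and can be dropped.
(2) In the final state, YYIZX has expectation 0.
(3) The expectation value of IIYYX is 0.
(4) The observable XIZXI averages to sqrt(2)/2.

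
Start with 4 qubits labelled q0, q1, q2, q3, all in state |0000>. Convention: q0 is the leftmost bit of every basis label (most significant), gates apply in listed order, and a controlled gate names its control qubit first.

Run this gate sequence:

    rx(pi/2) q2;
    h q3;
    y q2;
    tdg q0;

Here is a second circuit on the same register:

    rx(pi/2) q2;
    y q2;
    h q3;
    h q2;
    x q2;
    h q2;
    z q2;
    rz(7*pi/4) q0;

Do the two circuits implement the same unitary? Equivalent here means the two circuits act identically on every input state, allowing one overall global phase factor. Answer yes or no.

Yes, they are equivalent — the unitaries differ by at most a global phase.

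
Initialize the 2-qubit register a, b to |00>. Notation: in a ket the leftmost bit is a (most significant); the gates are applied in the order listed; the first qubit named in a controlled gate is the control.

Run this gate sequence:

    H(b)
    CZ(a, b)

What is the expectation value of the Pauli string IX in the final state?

In the final state, IX has expectation 1.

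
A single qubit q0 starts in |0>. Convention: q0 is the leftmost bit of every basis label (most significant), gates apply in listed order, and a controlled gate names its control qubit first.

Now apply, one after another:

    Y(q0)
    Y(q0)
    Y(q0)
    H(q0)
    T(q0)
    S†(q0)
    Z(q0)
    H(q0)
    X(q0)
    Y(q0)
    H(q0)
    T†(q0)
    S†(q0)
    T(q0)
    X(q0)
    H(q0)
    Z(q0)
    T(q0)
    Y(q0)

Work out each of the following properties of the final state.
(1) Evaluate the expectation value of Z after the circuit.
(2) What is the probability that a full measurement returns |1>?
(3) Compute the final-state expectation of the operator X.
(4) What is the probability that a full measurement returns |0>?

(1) The expectation value of Z is -sqrt(2)/2.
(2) Outcome |1> occurs with probability sqrt(2)/4 + 1/2.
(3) In the final state, X has expectation 1/2.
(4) The probability of measuring |0> is 1/2 - sqrt(2)/4.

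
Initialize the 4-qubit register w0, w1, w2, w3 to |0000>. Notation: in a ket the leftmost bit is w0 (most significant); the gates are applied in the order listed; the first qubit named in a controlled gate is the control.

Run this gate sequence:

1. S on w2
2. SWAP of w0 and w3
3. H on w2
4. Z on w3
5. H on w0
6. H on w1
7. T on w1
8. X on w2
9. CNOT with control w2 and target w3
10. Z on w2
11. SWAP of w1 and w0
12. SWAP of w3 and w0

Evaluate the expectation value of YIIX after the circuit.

The observable YIIX averages to 0.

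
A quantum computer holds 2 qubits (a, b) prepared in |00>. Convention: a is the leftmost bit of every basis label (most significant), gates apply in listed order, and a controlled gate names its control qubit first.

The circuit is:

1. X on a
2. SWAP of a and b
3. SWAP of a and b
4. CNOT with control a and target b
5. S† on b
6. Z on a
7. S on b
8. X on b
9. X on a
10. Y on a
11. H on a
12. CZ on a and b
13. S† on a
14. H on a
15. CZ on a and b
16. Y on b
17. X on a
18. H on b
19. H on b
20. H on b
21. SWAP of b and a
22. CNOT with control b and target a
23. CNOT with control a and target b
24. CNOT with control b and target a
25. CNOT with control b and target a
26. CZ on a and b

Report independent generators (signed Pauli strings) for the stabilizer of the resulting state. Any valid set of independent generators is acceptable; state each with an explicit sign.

One valid set of independent stabilizer generators is +YI, -IY (any independent generating set of the same group is equally correct). Key observation: steps 2-3 multiply out to the identity, so the circuit reduces to the remaining gates.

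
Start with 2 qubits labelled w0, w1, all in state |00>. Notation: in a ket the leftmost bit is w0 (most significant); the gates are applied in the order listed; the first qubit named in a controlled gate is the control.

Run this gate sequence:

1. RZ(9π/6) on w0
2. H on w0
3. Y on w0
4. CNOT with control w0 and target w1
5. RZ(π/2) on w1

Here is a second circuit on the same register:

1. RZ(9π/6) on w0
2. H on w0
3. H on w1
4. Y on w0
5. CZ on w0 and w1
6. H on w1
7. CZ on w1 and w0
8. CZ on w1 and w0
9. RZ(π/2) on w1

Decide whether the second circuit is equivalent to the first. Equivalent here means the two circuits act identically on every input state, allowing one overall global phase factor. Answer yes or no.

Yes, they are equivalent — the unitaries differ by at most a global phase.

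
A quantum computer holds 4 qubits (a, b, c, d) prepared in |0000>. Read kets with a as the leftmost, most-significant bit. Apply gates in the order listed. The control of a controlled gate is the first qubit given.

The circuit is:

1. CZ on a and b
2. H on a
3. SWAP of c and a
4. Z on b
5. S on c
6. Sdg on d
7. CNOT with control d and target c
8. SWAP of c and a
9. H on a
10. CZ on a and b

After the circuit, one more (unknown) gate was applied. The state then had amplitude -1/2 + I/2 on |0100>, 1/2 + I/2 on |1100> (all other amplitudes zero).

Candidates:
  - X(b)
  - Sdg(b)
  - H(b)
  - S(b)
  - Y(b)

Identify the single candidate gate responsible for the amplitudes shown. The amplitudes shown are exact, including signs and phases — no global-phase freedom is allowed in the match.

It was Y(b) that produced the state shown.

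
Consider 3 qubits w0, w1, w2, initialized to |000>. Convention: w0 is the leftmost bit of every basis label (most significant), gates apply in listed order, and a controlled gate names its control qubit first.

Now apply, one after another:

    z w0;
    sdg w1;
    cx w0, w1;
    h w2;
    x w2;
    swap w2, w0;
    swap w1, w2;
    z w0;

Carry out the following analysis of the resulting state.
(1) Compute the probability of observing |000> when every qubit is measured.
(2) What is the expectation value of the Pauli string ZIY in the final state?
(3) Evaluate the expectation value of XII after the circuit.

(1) Outcome |000> occurs with probability 1/2.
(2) The expectation value of ZIY is 0.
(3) In the final state, XII has expectation -1.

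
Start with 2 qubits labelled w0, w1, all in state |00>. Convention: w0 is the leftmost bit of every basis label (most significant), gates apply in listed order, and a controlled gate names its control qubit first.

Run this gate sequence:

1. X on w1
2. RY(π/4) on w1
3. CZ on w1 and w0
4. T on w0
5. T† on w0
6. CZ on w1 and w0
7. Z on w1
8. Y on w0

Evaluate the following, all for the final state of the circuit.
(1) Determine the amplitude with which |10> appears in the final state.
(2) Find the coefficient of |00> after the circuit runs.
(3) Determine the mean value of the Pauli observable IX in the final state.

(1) |10> carries amplitude -I*sqrt(2 - sqrt(2))/2 in the final state. Key observation: steps 3-6 multiply out to the identity, so the circuit reduces to the remaining gates.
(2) |00> carries amplitude 0 in the final state.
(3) In the final state, IX has expectation sqrt(2)/2.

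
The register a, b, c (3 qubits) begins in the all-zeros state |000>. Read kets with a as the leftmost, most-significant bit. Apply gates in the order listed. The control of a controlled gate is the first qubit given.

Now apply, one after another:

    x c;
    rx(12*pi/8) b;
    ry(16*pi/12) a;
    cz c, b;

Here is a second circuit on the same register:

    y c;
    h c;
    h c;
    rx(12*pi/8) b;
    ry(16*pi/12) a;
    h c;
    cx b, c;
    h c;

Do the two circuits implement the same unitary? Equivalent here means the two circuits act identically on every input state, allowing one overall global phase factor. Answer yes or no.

No, they are not equivalent — no single phase factor reconciles the two unitaries.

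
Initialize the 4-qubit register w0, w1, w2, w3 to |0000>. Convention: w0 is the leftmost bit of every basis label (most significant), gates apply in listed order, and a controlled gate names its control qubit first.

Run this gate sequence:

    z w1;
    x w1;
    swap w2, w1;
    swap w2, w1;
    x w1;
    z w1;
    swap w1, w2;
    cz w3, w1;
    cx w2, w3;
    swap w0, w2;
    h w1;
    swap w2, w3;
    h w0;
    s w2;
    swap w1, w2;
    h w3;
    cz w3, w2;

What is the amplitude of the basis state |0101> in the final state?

|0101> carries amplitude 0 in the final state. Key observation: steps 1-6 multiply out to the identity, so the circuit reduces to the remaining gates.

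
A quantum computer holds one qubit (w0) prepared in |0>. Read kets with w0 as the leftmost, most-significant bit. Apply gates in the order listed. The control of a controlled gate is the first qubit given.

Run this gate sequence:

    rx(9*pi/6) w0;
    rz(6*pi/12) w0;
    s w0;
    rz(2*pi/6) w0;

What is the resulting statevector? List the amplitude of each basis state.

After the circuit, the state carries amplitude sqrt(2)*exp(7*I*pi/12)/2 on |0>, sqrt(2)*exp(5*I*pi/12)/2 on |1>.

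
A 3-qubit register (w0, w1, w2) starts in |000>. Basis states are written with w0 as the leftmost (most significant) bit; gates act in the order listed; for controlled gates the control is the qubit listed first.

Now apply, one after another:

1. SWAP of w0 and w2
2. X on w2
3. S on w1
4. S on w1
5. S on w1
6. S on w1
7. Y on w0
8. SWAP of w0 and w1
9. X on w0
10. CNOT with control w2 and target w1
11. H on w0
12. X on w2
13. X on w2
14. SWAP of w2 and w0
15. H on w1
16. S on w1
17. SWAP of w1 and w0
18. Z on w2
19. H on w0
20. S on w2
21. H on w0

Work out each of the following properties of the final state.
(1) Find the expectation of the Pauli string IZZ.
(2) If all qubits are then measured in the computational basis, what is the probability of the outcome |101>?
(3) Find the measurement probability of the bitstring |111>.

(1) In the final state, IZZ has expectation 0. Key observation: gates 3-6 undo each other exactly, leaving only the rest of the circuit to track.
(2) The probability of measuring |101> is 0.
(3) Outcome |111> occurs with probability 1/4.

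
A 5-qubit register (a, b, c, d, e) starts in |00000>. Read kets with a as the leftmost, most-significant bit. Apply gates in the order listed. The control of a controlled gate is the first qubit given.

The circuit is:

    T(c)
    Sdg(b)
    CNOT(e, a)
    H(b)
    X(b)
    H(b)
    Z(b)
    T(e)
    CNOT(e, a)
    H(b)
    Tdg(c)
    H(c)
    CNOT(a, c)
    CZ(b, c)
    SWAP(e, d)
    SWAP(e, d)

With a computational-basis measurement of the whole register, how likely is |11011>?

Outcome |11011> occurs with probability 0. Key observation: the block from step 4 through step 7 cancels to the identity and can be dropped.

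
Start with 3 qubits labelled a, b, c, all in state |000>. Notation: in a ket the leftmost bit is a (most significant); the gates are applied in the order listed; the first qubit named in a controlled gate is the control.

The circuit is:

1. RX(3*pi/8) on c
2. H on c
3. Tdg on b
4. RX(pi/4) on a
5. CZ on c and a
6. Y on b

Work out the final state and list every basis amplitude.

The final amplitudes are 0 on |000>, 0 on |001>, sqrt(2*sqrt(2) + 4)*(sin(3*pi/16)/4 + I*cos(3*pi/16)/4) on |010>, sqrt(2*sqrt(2) + 4)*(-sin(3*pi/16)/4 + I*cos(3*pi/16)/4) on |011>, 0 on |100>, 0 on |101>, -sqrt(4 - 2*sqrt(2))*exp(13*I*pi/16)/4 on |110>, -sqrt(4 - 2*sqrt(2))*exp(3*I*pi/16)/4 on |111>.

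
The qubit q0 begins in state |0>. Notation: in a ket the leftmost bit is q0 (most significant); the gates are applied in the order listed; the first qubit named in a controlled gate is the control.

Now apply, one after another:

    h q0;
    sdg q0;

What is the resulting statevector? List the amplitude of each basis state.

The resulting statevector has amplitude sqrt(2)/2 on |0>, -sqrt(2)*I/2 on |1>.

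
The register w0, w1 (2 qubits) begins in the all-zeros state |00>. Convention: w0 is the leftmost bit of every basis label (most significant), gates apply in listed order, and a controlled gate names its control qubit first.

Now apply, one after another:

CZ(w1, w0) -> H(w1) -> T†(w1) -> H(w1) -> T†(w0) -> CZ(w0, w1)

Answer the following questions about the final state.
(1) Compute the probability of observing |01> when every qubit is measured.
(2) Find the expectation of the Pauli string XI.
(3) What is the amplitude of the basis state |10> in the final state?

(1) The probability of measuring |01> is 1/2 - sqrt(2)/4.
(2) The expectation value of XI is 0.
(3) The final state's coefficient on |10> equals 0.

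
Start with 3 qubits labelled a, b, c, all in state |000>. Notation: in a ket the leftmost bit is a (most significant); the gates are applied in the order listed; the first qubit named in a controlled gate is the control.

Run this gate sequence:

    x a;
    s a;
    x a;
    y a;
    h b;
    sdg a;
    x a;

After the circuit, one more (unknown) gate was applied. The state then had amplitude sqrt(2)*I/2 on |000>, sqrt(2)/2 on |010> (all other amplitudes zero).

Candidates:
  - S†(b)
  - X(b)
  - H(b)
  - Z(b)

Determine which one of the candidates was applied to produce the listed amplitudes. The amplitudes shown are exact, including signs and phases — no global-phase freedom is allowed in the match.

The unique candidate consistent with the amplitudes is S†(b).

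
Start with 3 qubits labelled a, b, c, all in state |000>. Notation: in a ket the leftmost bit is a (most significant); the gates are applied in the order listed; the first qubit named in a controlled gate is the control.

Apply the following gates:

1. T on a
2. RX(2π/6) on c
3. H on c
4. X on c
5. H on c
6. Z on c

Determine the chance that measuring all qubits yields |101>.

A full measurement returns |101> with probability 0.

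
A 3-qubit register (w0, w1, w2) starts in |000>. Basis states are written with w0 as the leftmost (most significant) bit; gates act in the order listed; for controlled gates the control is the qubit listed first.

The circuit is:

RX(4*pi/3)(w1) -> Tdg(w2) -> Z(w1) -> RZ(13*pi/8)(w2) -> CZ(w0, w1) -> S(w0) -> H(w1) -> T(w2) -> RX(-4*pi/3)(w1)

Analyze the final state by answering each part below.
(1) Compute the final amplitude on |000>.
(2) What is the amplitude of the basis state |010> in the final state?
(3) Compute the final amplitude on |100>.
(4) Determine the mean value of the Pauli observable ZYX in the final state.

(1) The final state's coefficient on |000> equals (-2*sqrt(2) + sqrt(6)*I)*exp(3*I*pi/16)/4.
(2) The final state's coefficient on |010> equals sqrt(2)*exp(3*I*pi/16)/4.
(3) |100> carries amplitude 0 in the final state.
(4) In the final state, ZYX has expectation 0.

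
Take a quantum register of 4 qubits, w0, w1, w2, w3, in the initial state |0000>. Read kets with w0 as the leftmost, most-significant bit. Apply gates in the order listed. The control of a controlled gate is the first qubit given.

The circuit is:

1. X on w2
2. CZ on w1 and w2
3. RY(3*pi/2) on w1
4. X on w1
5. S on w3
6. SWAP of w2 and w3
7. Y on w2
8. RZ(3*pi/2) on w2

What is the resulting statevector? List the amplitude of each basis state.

The final amplitudes are -sqrt(2)*exp(I*pi/4)/2 on |0011>, sqrt(2)*exp(I*pi/4)/2 on |0111>, and 0 on every other basis state.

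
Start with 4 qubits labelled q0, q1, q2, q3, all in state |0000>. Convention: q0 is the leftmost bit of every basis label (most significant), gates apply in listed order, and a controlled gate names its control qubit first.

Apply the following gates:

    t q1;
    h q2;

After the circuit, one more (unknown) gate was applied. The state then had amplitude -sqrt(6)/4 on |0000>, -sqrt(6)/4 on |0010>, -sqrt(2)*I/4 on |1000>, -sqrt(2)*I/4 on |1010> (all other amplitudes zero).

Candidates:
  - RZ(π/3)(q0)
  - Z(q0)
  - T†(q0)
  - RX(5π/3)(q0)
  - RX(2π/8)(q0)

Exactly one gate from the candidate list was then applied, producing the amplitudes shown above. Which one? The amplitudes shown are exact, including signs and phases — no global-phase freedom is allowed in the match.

The applied gate was RX(5π/3)(q0).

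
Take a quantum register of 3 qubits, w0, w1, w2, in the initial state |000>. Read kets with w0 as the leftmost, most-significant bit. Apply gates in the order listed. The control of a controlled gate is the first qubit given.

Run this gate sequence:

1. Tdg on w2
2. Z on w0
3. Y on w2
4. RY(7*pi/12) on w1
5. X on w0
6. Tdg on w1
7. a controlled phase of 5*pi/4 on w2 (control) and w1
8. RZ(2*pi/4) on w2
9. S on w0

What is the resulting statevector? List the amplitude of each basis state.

The final amplitudes are (-sqrt(3*sqrt(2) + 6)/4 + sqrt(2 - sqrt(2))/4)*exp(I*pi/4) on |101>, (sqrt(6 - 3*sqrt(2))/4 + sqrt(sqrt(2) + 2)/4)*exp(I*pi/4) on |111>, and 0 on every other basis state.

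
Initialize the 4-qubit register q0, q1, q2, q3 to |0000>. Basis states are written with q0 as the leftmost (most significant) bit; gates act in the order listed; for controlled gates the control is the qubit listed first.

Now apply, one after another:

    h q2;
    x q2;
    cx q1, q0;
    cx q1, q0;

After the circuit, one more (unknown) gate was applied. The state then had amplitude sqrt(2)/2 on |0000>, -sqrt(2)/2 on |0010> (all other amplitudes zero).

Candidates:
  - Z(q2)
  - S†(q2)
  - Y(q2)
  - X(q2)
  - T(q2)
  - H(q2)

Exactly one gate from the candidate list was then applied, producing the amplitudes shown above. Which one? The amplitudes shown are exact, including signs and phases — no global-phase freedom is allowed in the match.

It was Z(q2) that produced the state shown. Key observation: gates 3-4 undo each other exactly, leaving only the rest of the circuit to track.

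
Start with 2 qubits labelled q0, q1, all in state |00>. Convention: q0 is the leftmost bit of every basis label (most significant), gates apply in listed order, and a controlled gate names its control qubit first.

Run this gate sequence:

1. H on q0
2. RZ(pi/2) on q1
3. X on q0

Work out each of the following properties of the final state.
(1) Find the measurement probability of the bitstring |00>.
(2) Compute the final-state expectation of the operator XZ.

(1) A full measurement returns |00> with probability 1/2.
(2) The expectation value of XZ is 1.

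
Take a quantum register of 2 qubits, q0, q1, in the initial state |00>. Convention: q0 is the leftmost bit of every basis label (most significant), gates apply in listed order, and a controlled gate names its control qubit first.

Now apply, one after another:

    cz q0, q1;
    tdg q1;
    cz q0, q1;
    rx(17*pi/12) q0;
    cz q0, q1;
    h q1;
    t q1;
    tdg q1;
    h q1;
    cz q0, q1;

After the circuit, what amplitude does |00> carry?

The final state's coefficient on |00> equals -sqrt(3*sqrt(2) + 6)/4 + sqrt(2 - sqrt(2))/4. Key observation: gates 5-10 undo each other exactly, leaving only the rest of the circuit to track.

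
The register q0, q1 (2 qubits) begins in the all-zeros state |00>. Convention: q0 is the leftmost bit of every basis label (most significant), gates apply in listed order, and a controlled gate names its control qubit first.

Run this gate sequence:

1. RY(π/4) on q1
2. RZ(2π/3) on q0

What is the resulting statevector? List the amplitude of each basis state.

The final amplitudes are -sqrt(sqrt(2) + 2)*exp(2*I*pi/3)/2 on |00>, -sqrt(2 - sqrt(2))*exp(2*I*pi/3)/2 on |01>, 0 on |10>, 0 on |11>.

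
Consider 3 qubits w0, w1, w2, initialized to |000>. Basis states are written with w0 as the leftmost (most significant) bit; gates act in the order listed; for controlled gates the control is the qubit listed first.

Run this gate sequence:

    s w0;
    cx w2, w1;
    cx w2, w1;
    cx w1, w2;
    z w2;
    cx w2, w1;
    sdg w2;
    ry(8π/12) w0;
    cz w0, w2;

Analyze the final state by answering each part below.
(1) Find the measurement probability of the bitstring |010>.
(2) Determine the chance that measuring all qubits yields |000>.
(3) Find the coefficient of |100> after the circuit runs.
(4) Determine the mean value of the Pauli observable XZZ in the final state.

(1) A full measurement returns |010> with probability 0.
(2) The probability of measuring |000> is 1/4.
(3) |100> carries amplitude sqrt(3)/2 in the final state.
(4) The observable XZZ averages to sqrt(3)/2.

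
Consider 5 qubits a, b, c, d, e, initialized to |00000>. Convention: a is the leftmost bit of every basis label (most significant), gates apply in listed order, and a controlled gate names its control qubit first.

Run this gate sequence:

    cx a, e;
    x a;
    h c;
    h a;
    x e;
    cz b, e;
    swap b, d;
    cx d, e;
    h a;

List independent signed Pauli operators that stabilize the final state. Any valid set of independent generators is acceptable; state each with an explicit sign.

The stabilizer group can be generated by +IIXII, -ZIIII, +IZIII, +IIIZI, -IIIIZ, among other valid generating sets.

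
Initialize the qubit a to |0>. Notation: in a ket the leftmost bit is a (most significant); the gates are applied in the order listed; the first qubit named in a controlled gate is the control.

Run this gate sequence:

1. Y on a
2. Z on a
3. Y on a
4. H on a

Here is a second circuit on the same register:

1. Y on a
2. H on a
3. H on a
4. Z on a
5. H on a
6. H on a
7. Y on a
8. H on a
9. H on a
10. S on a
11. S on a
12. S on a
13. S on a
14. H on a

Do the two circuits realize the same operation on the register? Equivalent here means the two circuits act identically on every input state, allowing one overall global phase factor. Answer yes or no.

Yes — the two circuits implement the same unitary up to a global phase.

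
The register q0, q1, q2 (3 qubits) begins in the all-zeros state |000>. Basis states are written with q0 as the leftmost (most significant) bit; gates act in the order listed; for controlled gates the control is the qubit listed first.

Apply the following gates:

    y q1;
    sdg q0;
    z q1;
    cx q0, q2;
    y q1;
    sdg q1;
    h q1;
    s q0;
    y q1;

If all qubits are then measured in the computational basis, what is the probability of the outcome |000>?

The probability of measuring |000> is 1/2.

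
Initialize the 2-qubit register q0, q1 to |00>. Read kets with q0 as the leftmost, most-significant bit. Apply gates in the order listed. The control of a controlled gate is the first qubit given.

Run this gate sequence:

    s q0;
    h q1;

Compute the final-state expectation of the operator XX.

In the final state, XX has expectation 0.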